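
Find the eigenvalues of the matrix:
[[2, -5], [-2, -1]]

Characteristic equation: det(A - λI) = 0
λ² - (trace)λ + (det) = 0
trace = 2 + -1 = 1, det = (2)(-1) - (-5)(-2) = -12
λ² - (1)λ + (-12) = 0
λ = (1 ± √((1)² - 4·(-12))) / 2 = (1 ± √49) / 2
Solving: λ = -3, 4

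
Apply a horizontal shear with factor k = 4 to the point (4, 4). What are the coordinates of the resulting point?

Shear matrix for horizontal shear with factor k = 4:
[[1, 4], [0, 1]]
Result: (4, 4) → (20, 4)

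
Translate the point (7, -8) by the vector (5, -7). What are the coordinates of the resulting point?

Translation by (5, -7) (homogeneous matrix [[1, 0, 5], [0, 1, -7], [0, 0, 1]]):
x' = 7 + 5 = 12
y' = -8 + -7 = -15
Result: (12, -15)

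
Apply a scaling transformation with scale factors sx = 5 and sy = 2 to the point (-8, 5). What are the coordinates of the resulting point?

Scaling matrix:
[[5, 0], [0, 2]]
Result: (-8 × 5, 5 × 2) = (-40, 10)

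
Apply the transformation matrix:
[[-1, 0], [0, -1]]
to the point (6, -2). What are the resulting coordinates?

Matrix multiplication:
[[-1, 0], [0, -1]] × [6, -2]ᵀ
= [(-1)(6) + (0)(-2), (0)(6) + (-1)(-2)]ᵀ
= [-6, 2]ᵀ
Result: (-6, 2)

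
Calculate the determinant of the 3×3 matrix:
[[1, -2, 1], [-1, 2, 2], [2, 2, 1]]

Expansion along first row:
det = 1·det([[2,2],[2,1]]) - -2·det([[-1,2],[2,1]]) + 1·det([[-1,2],[2,2]])
    = 1·(2·1 - 2·2) - -2·(-1·1 - 2·2) + 1·(-1·2 - 2·2)
    = 1·-2 - -2·-5 + 1·-6
    = -2 + -10 + -6 = -18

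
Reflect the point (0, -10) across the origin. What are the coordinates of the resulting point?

Reflection across origin: (0, -10) → (0, 10)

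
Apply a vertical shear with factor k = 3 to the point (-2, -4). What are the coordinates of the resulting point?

Shear matrix for vertical shear with factor k = 3:
[[1, 0], [3, 1]]
Result: (-2, -4) → (-2, -10)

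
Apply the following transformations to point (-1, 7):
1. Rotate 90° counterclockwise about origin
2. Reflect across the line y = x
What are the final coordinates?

Step 1: Rotate 90° → (-7, -1)
Step 2: Reflect across line y = x → (-1, -7)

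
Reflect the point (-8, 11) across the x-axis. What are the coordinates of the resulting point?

Reflection across x-axis: (-8, 11) → (-8, -11)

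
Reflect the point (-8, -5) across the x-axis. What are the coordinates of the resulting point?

Reflection across x-axis: (-8, -5) → (-8, 5)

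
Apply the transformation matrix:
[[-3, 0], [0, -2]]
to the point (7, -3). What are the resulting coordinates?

Matrix multiplication:
[[-3, 0], [0, -2]] × [7, -3]ᵀ
= [(-3)(7) + (0)(-3), (0)(7) + (-2)(-3)]ᵀ
= [-21, 6]ᵀ
Result: (-21, 6)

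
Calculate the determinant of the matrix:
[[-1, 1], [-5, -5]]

For a 2×2 matrix [[a, b], [c, d]], det = ad - bc
det = (-1)(-5) - (1)(-5) = 5 - -5 = 10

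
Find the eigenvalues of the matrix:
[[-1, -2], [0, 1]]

Characteristic equation: det(A - λI) = 0
λ² - (trace)λ + (det) = 0
trace = -1 + 1 = 0, det = (-1)(1) - (-2)(0) = -1
λ² - (0)λ + (-1) = 0
λ = (0 ± √((0)² - 4·(-1))) / 2 = (0 ± √4) / 2
Solving: λ = -1, 1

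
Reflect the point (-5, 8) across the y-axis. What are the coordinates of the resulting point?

Reflection across y-axis: (-5, 8) → (5, 8)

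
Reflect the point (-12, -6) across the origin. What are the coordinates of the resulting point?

Reflection across origin: (-12, -6) → (12, 6)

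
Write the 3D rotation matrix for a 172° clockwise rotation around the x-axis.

Rotation matrix for clockwise 172° around x-axis:
A clockwise rotation by 172° is a counterclockwise rotation by -172°.
cos(-172°) = -0.9903, sin(-172°) = -0.1392
Result: [[1, 0, 0], [0, -0.9903, 0.1392], [0, -0.1392, -0.9903]]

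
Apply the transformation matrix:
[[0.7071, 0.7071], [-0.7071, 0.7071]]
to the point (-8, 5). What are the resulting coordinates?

Matrix multiplication:
[[0.7071, 0.7071], [-0.7071, 0.7071]] × [-8, 5]ᵀ
= [(0.7071)(-8) + (0.7071)(5), (-0.7071)(-8) + (0.7071)(5)]ᵀ
= [-2.1213, 9.1923]ᵀ
Result: (-2.1213, 9.1923)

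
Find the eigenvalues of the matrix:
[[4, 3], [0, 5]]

Characteristic equation: det(A - λI) = 0
λ² - (trace)λ + (det) = 0
trace = 4 + 5 = 9, det = (4)(5) - (3)(0) = 20
λ² - (9)λ + (20) = 0
λ = (9 ± √((9)² - 4·(20))) / 2 = (9 ± √1) / 2
Solving: λ = 4, 5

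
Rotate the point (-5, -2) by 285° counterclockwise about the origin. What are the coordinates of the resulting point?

Rotation matrix for 285°: [[cos 285°, -sin 285°], [sin 285°, cos 285°]] ≈ [[0.258819, 0.965926], [-0.965926, 0.258819]]
[[0.258819, 0.965926], [-0.965926, 0.258819]] × [-5, -2]ᵀ ≈ [-3.2259, 4.3120]ᵀ
Result: (-3.2259, 4.3120)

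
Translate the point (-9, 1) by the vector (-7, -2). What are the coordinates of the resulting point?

Translation by (-7, -2) (homogeneous matrix [[1, 0, -7], [0, 1, -2], [0, 0, 1]]):
x' = -9 + -7 = -16
y' = 1 + -2 = -1
Result: (-16, -1)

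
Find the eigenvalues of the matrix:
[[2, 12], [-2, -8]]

Characteristic equation: det(A - λI) = 0
λ² - (trace)λ + (det) = 0
trace = 2 + -8 = -6, det = (2)(-8) - (12)(-2) = 8
λ² - (-6)λ + (8) = 0
λ = (-6 ± √((-6)² - 4·(8))) / 2 = (-6 ± √4) / 2
Solving: λ = -4, -2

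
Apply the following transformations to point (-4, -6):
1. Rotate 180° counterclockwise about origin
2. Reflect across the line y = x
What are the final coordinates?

Step 1: Rotate 180° → (4, 6)
Step 2: Reflect across line y = x → (6, 4)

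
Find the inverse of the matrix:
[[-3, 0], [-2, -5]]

For [[a,b],[c,d]], inverse = (1/det)·[[d,-b],[-c,a]]
det = (-3)(-5) - (0)(-2) = 15 - 0 = 15
Inverse = (1/15)·[[-5, 0], [2, -3]]
= [[-1/3, 0], [2/15, -1/5]]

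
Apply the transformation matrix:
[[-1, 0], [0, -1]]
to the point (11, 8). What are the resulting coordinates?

Matrix multiplication:
[[-1, 0], [0, -1]] × [11, 8]ᵀ
= [(-1)(11) + (0)(8), (0)(11) + (-1)(8)]ᵀ
= [-11, -8]ᵀ
Result: (-11, -8)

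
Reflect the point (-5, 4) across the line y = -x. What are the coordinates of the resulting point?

Reflection across line y = -x: (-5, 4) → (-4, 5)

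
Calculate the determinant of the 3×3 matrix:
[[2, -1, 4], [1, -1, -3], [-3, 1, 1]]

Expansion along first row:
det = 2·det([[-1,-3],[1,1]]) - -1·det([[1,-3],[-3,1]]) + 4·det([[1,-1],[-3,1]])
    = 2·(-1·1 - -3·1) - -1·(1·1 - -3·-3) + 4·(1·1 - -1·-3)
    = 2·2 - -1·-8 + 4·-2
    = 4 + -8 + -8 = -12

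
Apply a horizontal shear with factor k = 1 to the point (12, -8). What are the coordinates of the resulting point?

Shear matrix for horizontal shear with factor k = 1:
[[1, 1], [0, 1]]
Result: (12, -8) → (4, -8)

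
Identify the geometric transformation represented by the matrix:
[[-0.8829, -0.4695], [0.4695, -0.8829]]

This matrix represents: rotation by 152° counterclockwise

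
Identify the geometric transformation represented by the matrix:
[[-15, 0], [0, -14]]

This matrix represents: non-uniform scaling by sx = -15, sy = -14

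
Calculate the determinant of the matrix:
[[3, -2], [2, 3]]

For a 2×2 matrix [[a, b], [c, d]], det = ad - bc
det = (3)(3) - (-2)(2) = 9 - -4 = 13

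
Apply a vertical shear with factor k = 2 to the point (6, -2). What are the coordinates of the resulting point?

Shear matrix for vertical shear with factor k = 2:
[[1, 0], [2, 1]]
Result: (6, -2) → (6, 10)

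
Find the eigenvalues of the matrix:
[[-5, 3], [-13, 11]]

Characteristic equation: det(A - λI) = 0
λ² - (trace)λ + (det) = 0
trace = -5 + 11 = 6, det = (-5)(11) - (3)(-13) = -16
λ² - (6)λ + (-16) = 0
λ = (6 ± √((6)² - 4·(-16))) / 2 = (6 ± √100) / 2
Solving: λ = -2, 8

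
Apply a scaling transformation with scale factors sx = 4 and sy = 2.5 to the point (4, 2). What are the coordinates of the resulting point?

Scaling matrix:
[[4, 0], [0, 2.50]]
Result: (4 × 4, 2 × 2.5) = (16, 5)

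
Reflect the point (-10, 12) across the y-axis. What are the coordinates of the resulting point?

Reflection across y-axis: (-10, 12) → (10, 12)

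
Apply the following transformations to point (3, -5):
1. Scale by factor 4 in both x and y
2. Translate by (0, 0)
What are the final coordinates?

Step 1: Scale (3, -5) by 4 → (12, -20)
Step 2: Translate by (0, 0) → (12, -20)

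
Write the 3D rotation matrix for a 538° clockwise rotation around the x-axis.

Rotation matrix for clockwise 538° around x-axis:
A clockwise rotation by 538° is a counterclockwise rotation by -538°.
cos(-538°) = -0.9994, sin(-538°) = -0.0349
Result: [[1, 0, 0], [0, -0.9994, 0.0349], [0, -0.0349, -0.9994]]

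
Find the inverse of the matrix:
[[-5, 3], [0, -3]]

For [[a,b],[c,d]], inverse = (1/det)·[[d,-b],[-c,a]]
det = (-5)(-3) - (3)(0) = 15 - 0 = 15
Inverse = (1/15)·[[-3, -3], [0, -5]]
= [[-1/5, -1/5], [0, -1/3]]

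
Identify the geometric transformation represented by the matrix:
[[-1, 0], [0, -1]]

This matrix represents: rotation by 180° (or reflection through origin)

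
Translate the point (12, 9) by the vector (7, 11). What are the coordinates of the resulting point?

Translation by (7, 11) (homogeneous matrix [[1, 0, 7], [0, 1, 11], [0, 0, 1]]):
x' = 12 + 7 = 19
y' = 9 + 11 = 20
Result: (19, 20)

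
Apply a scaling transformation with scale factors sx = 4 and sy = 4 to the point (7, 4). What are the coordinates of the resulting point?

Scaling matrix:
[[4, 0], [0, 4]]
Result: (7 × 4, 4 × 4) = (28, 16)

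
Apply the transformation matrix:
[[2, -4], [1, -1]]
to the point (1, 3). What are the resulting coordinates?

Matrix multiplication:
[[2, -4], [1, -1]] × [1, 3]ᵀ
= [(2)(1) + (-4)(3), (1)(1) + (-1)(3)]ᵀ
= [-10, -2]ᵀ
Result: (-10, -2)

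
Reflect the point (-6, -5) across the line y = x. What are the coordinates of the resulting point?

Reflection across line y = x: (-6, -5) → (-5, -6)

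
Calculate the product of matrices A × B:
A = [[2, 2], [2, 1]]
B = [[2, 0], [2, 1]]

Matrix multiplication:
C[0][0] = 2×2 + 2×2 = 8
C[0][1] = 2×0 + 2×1 = 2
C[1][0] = 2×2 + 1×2 = 6
C[1][1] = 2×0 + 1×1 = 1
Result: [[8, 2], [6, 1]]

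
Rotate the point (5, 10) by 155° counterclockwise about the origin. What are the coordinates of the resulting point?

Rotation matrix for 155°: [[cos 155°, -sin 155°], [sin 155°, cos 155°]] ≈ [[-0.906308, -0.422618], [0.422618, -0.906308]]
[[-0.906308, -0.422618], [0.422618, -0.906308]] × [5, 10]ᵀ ≈ [-8.7577, -6.9500]ᵀ
Result: (-8.7577, -6.9500)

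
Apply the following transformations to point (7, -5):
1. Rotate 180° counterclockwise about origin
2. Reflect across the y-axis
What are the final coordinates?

Step 1: Rotate 180° → (-7, 5)
Step 2: Reflect across y-axis → (7, 5)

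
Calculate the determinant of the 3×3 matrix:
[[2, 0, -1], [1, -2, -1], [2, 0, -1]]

Expansion along first row:
det = 2·det([[-2,-1],[0,-1]]) - 0·det([[1,-1],[2,-1]]) + -1·det([[1,-2],[2,0]])
    = 2·(-2·-1 - -1·0) - 0·(1·-1 - -1·2) + -1·(1·0 - -2·2)
    = 2·2 - 0·1 + -1·4
    = 4 + 0 + -4 = 0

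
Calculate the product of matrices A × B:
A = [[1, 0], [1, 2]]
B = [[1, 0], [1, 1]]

Matrix multiplication:
C[0][0] = 1×1 + 0×1 = 1
C[0][1] = 1×0 + 0×1 = 0
C[1][0] = 1×1 + 2×1 = 3
C[1][1] = 1×0 + 2×1 = 2
Result: [[1, 0], [3, 2]]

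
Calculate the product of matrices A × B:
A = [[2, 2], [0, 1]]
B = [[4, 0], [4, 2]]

Matrix multiplication:
C[0][0] = 2×4 + 2×4 = 16
C[0][1] = 2×0 + 2×2 = 4
C[1][0] = 0×4 + 1×4 = 4
C[1][1] = 0×0 + 1×2 = 2
Result: [[16, 4], [4, 2]]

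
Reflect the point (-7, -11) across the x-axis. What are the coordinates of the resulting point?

Reflection across x-axis: (-7, -11) → (-7, 11)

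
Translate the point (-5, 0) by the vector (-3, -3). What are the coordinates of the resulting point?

Translation by (-3, -3) (homogeneous matrix [[1, 0, -3], [0, 1, -3], [0, 0, 1]]):
x' = -5 + -3 = -8
y' = 0 + -3 = -3
Result: (-8, -3)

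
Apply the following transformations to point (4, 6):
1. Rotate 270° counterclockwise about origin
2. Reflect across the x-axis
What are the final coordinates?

Step 1: Rotate 270° → (6, -4)
Step 2: Reflect across x-axis → (6, 4)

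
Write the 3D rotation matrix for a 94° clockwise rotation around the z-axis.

Rotation matrix for clockwise 94° around z-axis:
A clockwise rotation by 94° is a counterclockwise rotation by -94°.
cos(-94°) = -0.0698, sin(-94°) = -0.9976
Result: [[-0.0698, 0.9976, 0], [-0.9976, -0.0698, 0], [0, 0, 1]]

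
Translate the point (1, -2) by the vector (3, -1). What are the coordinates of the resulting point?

Translation by (3, -1) (homogeneous matrix [[1, 0, 3], [0, 1, -1], [0, 0, 1]]):
x' = 1 + 3 = 4
y' = -2 + -1 = -3
Result: (4, -3)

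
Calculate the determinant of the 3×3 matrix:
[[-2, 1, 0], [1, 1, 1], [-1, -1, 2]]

Expansion along first row:
det = -2·det([[1,1],[-1,2]]) - 1·det([[1,1],[-1,2]]) + 0·det([[1,1],[-1,-1]])
    = -2·(1·2 - 1·-1) - 1·(1·2 - 1·-1) + 0·(1·-1 - 1·-1)
    = -2·3 - 1·3 + 0·0
    = -6 + -3 + 0 = -9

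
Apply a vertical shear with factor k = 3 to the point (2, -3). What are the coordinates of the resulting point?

Shear matrix for vertical shear with factor k = 3:
[[1, 0], [3, 1]]
Result: (2, -3) → (2, 3)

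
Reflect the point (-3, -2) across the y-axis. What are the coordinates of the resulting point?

Reflection across y-axis: (-3, -2) → (3, -2)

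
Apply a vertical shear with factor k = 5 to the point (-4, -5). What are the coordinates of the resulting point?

Shear matrix for vertical shear with factor k = 5:
[[1, 0], [5, 1]]
Result: (-4, -5) → (-4, -25)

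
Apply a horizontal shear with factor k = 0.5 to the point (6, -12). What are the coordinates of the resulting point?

Shear matrix for horizontal shear with factor k = 0.5:
[[1, 0.50], [0, 1]]
Result: (6, -12) → (0, -12)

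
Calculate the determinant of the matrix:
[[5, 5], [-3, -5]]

For a 2×2 matrix [[a, b], [c, d]], det = ad - bc
det = (5)(-5) - (5)(-3) = -25 - -15 = -10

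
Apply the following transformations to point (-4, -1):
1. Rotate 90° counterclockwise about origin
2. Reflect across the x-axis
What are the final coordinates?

Step 1: Rotate 90° → (1, -4)
Step 2: Reflect across x-axis → (1, 4)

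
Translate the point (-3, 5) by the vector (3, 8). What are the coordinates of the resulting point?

Translation by (3, 8) (homogeneous matrix [[1, 0, 3], [0, 1, 8], [0, 0, 1]]):
x' = -3 + 3 = 0
y' = 5 + 8 = 13
Result: (0, 13)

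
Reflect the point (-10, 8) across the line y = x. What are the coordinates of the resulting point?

Reflection across line y = x: (-10, 8) → (8, -10)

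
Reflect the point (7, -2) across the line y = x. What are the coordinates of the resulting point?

Reflection across line y = x: (7, -2) → (-2, 7)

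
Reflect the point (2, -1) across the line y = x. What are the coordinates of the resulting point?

Reflection across line y = x: (2, -1) → (-1, 2)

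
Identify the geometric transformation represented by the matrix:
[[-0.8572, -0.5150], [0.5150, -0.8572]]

This matrix represents: rotation by 149° counterclockwise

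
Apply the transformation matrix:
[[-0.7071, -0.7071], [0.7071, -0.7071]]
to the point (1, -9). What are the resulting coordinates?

Matrix multiplication:
[[-0.7071, -0.7071], [0.7071, -0.7071]] × [1, -9]ᵀ
= [(-0.7071)(1) + (-0.7071)(-9), (0.7071)(1) + (-0.7071)(-9)]ᵀ
= [5.6568, 7.0710]ᵀ
Result: (5.6568, 7.0710)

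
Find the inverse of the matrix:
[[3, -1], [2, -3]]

For [[a,b],[c,d]], inverse = (1/det)·[[d,-b],[-c,a]]
det = (3)(-3) - (-1)(2) = -9 - -2 = -7
Inverse = (1/-7)·[[-3, 1], [-2, 3]]
= [[3/7, -1/7], [2/7, -3/7]]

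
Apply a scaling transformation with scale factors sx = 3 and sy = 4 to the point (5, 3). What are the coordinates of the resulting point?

Scaling matrix:
[[3, 0], [0, 4]]
Result: (5 × 3, 3 × 4) = (15, 12)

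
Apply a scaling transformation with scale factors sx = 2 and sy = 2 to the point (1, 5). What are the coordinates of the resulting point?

Scaling matrix:
[[2, 0], [0, 2]]
Result: (1 × 2, 5 × 2) = (2, 10)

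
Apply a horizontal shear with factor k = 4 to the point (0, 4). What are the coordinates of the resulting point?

Shear matrix for horizontal shear with factor k = 4:
[[1, 4], [0, 1]]
Result: (0, 4) → (16, 4)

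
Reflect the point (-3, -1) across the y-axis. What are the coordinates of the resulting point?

Reflection across y-axis: (-3, -1) → (3, -1)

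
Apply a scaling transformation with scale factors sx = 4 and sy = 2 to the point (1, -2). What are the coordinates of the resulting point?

Scaling matrix:
[[4, 0], [0, 2]]
Result: (1 × 4, -2 × 2) = (4, -4)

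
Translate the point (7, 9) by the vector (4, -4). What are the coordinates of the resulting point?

Translation by (4, -4) (homogeneous matrix [[1, 0, 4], [0, 1, -4], [0, 0, 1]]):
x' = 7 + 4 = 11
y' = 9 + -4 = 5
Result: (11, 5)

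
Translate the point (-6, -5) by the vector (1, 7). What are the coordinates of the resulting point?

Translation by (1, 7) (homogeneous matrix [[1, 0, 1], [0, 1, 7], [0, 0, 1]]):
x' = -6 + 1 = -5
y' = -5 + 7 = 2
Result: (-5, 2)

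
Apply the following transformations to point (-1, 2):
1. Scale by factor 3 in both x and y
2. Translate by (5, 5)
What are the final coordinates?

Step 1: Scale (-1, 2) by 3 → (-3, 6)
Step 2: Translate by (5, 5) → (2, 11)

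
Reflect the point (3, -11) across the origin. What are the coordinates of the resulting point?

Reflection across origin: (3, -11) → (-3, 11)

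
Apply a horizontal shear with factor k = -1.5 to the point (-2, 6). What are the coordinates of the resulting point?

Shear matrix for horizontal shear with factor k = -1.5:
[[1, -1.50], [0, 1]]
Result: (-2, 6) → (-11, 6)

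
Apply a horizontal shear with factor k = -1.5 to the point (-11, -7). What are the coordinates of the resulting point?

Shear matrix for horizontal shear with factor k = -1.5:
[[1, -1.50], [0, 1]]
Result: (-11, -7) → (-0.5, -7)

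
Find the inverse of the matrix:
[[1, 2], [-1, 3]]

For [[a,b],[c,d]], inverse = (1/det)·[[d,-b],[-c,a]]
det = (1)(3) - (2)(-1) = 3 - -2 = 5
Inverse = (1/5)·[[3, -2], [1, 1]]
= [[3/5, -2/5], [1/5, 1/5]]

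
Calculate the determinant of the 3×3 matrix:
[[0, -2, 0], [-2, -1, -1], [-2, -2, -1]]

Expansion along first row:
det = 0·det([[-1,-1],[-2,-1]]) - -2·det([[-2,-1],[-2,-1]]) + 0·det([[-2,-1],[-2,-2]])
    = 0·(-1·-1 - -1·-2) - -2·(-2·-1 - -1·-2) + 0·(-2·-2 - -1·-2)
    = 0·-1 - -2·0 + 0·2
    = 0 + 0 + 0 = 0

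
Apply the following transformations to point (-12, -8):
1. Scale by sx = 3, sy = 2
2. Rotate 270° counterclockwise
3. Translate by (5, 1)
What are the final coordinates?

Step 1: Scale → (-36, -16)
Step 2: Rotate 270° → (-16, 36)
Step 3: Translate → (-11, 37)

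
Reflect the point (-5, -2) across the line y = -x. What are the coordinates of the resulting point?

Reflection across line y = -x: (-5, -2) → (2, 5)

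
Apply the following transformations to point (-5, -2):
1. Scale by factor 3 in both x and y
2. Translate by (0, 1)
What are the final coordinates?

Step 1: Scale (-5, -2) by 3 → (-15, -6)
Step 2: Translate by (0, 1) → (-15, -5)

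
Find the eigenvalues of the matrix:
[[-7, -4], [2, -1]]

Characteristic equation: det(A - λI) = 0
λ² - (trace)λ + (det) = 0
trace = -7 + -1 = -8, det = (-7)(-1) - (-4)(2) = 15
λ² - (-8)λ + (15) = 0
λ = (-8 ± √((-8)² - 4·(15))) / 2 = (-8 ± √4) / 2
Solving: λ = -5, -3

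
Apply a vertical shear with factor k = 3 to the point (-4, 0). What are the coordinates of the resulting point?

Shear matrix for vertical shear with factor k = 3:
[[1, 0], [3, 1]]
Result: (-4, 0) → (-4, -12)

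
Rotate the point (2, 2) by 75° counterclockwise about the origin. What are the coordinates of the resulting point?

Rotation matrix for 75°: [[cos 75°, -sin 75°], [sin 75°, cos 75°]] ≈ [[0.258819, -0.965926], [0.965926, 0.258819]]
[[0.258819, -0.965926], [0.965926, 0.258819]] × [2, 2]ᵀ ≈ [-1.4142, 2.4495]ᵀ
Result: (-1.4142, 2.4495)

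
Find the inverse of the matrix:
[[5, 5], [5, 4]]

For [[a,b],[c,d]], inverse = (1/det)·[[d,-b],[-c,a]]
det = (5)(4) - (5)(5) = 20 - 25 = -5
Inverse = (1/-5)·[[4, -5], [-5, 5]]
= [[-4/5, 1], [1, -1]]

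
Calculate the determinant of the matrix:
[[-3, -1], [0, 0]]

For a 2×2 matrix [[a, b], [c, d]], det = ad - bc
det = (-3)(0) - (-1)(0) = 0 - 0 = 0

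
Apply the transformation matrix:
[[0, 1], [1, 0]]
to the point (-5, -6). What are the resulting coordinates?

Matrix multiplication:
[[0, 1], [1, 0]] × [-5, -6]ᵀ
= [(0)(-5) + (1)(-6), (1)(-5) + (0)(-6)]ᵀ
= [-6, -5]ᵀ
Result: (-6, -5)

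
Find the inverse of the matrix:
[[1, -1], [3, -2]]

For [[a,b],[c,d]], inverse = (1/det)·[[d,-b],[-c,a]]
det = (1)(-2) - (-1)(3) = -2 - -3 = 1
Inverse = [[-2, 1], [-3, 1]]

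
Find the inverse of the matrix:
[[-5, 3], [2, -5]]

For [[a,b],[c,d]], inverse = (1/det)·[[d,-b],[-c,a]]
det = (-5)(-5) - (3)(2) = 25 - 6 = 19
Inverse = (1/19)·[[-5, -3], [-2, -5]]
= [[-5/19, -3/19], [-2/19, -5/19]]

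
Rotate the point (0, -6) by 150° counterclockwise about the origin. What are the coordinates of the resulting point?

Rotation matrix for 150°: [[cos 150°, -sin 150°], [sin 150°, cos 150°]] ≈ [[-0.866025, -0.500000], [0.500000, -0.866025]]
[[-0.866025, -0.500000], [0.500000, -0.866025]] × [0, -6]ᵀ ≈ [3, 5.1962]ᵀ
Result: (3, 5.1962)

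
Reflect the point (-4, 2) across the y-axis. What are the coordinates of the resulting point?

Reflection across y-axis: (-4, 2) → (4, 2)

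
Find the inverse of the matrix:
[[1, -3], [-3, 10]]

For [[a,b],[c,d]], inverse = (1/det)·[[d,-b],[-c,a]]
det = (1)(10) - (-3)(-3) = 10 - 9 = 1
Inverse = [[10, 3], [3, 1]]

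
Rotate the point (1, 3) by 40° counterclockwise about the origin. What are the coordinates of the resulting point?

Rotation matrix for 40°: [[cos 40°, -sin 40°], [sin 40°, cos 40°]] ≈ [[0.766044, -0.642788], [0.642788, 0.766044]]
[[0.766044, -0.642788], [0.642788, 0.766044]] × [1, 3]ᵀ ≈ [-1.1623, 2.9409]ᵀ
Result: (-1.1623, 2.9409)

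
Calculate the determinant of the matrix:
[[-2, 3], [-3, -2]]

For a 2×2 matrix [[a, b], [c, d]], det = ad - bc
det = (-2)(-2) - (3)(-3) = 4 - -9 = 13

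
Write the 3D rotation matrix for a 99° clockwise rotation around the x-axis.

Rotation matrix for clockwise 99° around x-axis:
A clockwise rotation by 99° is a counterclockwise rotation by -99°.
cos(-99°) = -0.1564, sin(-99°) = -0.9877
Result: [[1, 0, 0], [0, -0.1564, 0.9877], [0, -0.9877, -0.1564]]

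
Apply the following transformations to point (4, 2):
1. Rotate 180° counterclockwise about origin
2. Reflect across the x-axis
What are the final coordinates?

Step 1: Rotate 180° → (-4, -2)
Step 2: Reflect across x-axis → (-4, 2)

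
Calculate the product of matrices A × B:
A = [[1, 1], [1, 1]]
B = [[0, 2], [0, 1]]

Matrix multiplication:
C[0][0] = 1×0 + 1×0 = 0
C[0][1] = 1×2 + 1×1 = 3
C[1][0] = 1×0 + 1×0 = 0
C[1][1] = 1×2 + 1×1 = 3
Result: [[0, 3], [0, 3]]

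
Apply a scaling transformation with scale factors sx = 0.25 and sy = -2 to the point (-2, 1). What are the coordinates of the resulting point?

Scaling matrix:
[[0.25, 0], [0, -2]]
Result: (-2 × 0.25, 1 × -2) = (-0.5, -2)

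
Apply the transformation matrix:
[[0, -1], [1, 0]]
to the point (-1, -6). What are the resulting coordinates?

Matrix multiplication:
[[0, -1], [1, 0]] × [-1, -6]ᵀ
= [(0)(-1) + (-1)(-6), (1)(-1) + (0)(-6)]ᵀ
= [6, -1]ᵀ
Result: (6, -1)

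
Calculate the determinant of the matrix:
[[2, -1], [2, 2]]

For a 2×2 matrix [[a, b], [c, d]], det = ad - bc
det = (2)(2) - (-1)(2) = 4 - -2 = 6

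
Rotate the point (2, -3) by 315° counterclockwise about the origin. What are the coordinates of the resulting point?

Rotation matrix for 315°: [[cos 315°, -sin 315°], [sin 315°, cos 315°]] ≈ [[0.707107, 0.707107], [-0.707107, 0.707107]]
[[0.707107, 0.707107], [-0.707107, 0.707107]] × [2, -3]ᵀ ≈ [-0.7071, -3.5355]ᵀ
Result: (-0.7071, -3.5355)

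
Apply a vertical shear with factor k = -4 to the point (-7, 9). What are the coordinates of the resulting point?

Shear matrix for vertical shear with factor k = -4:
[[1, 0], [-4, 1]]
Result: (-7, 9) → (-7, 37)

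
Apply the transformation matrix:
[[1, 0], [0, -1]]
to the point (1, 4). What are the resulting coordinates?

Matrix multiplication:
[[1, 0], [0, -1]] × [1, 4]ᵀ
= [(1)(1) + (0)(4), (0)(1) + (-1)(4)]ᵀ
= [1, -4]ᵀ
Result: (1, -4)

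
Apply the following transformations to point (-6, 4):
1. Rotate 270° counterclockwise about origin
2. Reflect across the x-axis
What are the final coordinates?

Step 1: Rotate 270° → (4, 6)
Step 2: Reflect across x-axis → (4, -6)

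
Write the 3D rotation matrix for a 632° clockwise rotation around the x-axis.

Rotation matrix for clockwise 632° around x-axis:
A clockwise rotation by 632° is a counterclockwise rotation by -632°.
cos(-632°) = 0.0349, sin(-632°) = 0.9994
Result: [[1, 0, 0], [0, 0.0349, -0.9994], [0, 0.9994, 0.0349]]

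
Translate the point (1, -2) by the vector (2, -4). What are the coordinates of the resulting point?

Translation by (2, -4) (homogeneous matrix [[1, 0, 2], [0, 1, -4], [0, 0, 1]]):
x' = 1 + 2 = 3
y' = -2 + -4 = -6
Result: (3, -6)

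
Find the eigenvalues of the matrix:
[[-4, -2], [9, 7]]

Characteristic equation: det(A - λI) = 0
λ² - (trace)λ + (det) = 0
trace = -4 + 7 = 3, det = (-4)(7) - (-2)(9) = -10
λ² - (3)λ + (-10) = 0
λ = (3 ± √((3)² - 4·(-10))) / 2 = (3 ± √49) / 2
Solving: λ = -2, 5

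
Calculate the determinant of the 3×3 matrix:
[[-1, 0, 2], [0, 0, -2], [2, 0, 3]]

Expansion along first row:
det = -1·det([[0,-2],[0,3]]) - 0·det([[0,-2],[2,3]]) + 2·det([[0,0],[2,0]])
    = -1·(0·3 - -2·0) - 0·(0·3 - -2·2) + 2·(0·0 - 0·2)
    = -1·0 - 0·4 + 2·0
    = 0 + 0 + 0 = 0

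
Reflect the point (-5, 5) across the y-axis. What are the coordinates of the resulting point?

Reflection across y-axis: (-5, 5) → (5, 5)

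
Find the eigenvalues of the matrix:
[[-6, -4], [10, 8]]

Characteristic equation: det(A - λI) = 0
λ² - (trace)λ + (det) = 0
trace = -6 + 8 = 2, det = (-6)(8) - (-4)(10) = -8
λ² - (2)λ + (-8) = 0
λ = (2 ± √((2)² - 4·(-8))) / 2 = (2 ± √36) / 2
Solving: λ = -2, 4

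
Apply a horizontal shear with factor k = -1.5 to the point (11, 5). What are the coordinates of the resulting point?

Shear matrix for horizontal shear with factor k = -1.5:
[[1, -1.50], [0, 1]]
Result: (11, 5) → (3.5, 5)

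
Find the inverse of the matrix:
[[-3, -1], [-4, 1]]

For [[a,b],[c,d]], inverse = (1/det)·[[d,-b],[-c,a]]
det = (-3)(1) - (-1)(-4) = -3 - 4 = -7
Inverse = (1/-7)·[[1, 1], [4, -3]]
= [[-1/7, -1/7], [-4/7, 3/7]]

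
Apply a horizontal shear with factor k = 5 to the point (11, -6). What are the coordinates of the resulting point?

Shear matrix for horizontal shear with factor k = 5:
[[1, 5], [0, 1]]
Result: (11, -6) → (-19, -6)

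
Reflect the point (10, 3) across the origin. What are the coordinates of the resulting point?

Reflection across origin: (10, 3) → (-10, -3)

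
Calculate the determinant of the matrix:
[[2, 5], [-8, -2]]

For a 2×2 matrix [[a, b], [c, d]], det = ad - bc
det = (2)(-2) - (5)(-8) = -4 - -40 = 36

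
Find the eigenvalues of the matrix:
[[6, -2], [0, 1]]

Characteristic equation: det(A - λI) = 0
λ² - (trace)λ + (det) = 0
trace = 6 + 1 = 7, det = (6)(1) - (-2)(0) = 6
λ² - (7)λ + (6) = 0
λ = (7 ± √((7)² - 4·(6))) / 2 = (7 ± √25) / 2
Solving: λ = 1, 6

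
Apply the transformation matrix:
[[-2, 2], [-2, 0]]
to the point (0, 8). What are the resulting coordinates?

Matrix multiplication:
[[-2, 2], [-2, 0]] × [0, 8]ᵀ
= [(-2)(0) + (2)(8), (-2)(0) + (0)(8)]ᵀ
= [16, 0]ᵀ
Result: (16, 0)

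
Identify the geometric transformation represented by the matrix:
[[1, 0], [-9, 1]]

This matrix represents: vertical shear with factor -9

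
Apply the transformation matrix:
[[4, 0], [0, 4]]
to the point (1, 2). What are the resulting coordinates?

Matrix multiplication:
[[4, 0], [0, 4]] × [1, 2]ᵀ
= [(4)(1) + (0)(2), (0)(1) + (4)(2)]ᵀ
= [4, 8]ᵀ
Result: (4, 8)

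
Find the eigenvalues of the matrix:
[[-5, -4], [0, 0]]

Characteristic equation: det(A - λI) = 0
λ² - (trace)λ + (det) = 0
trace = -5 + 0 = -5, det = (-5)(0) - (-4)(0) = 0
λ² - (-5)λ + (0) = 0
λ = (-5 ± √((-5)² - 4·(0))) / 2 = (-5 ± √25) / 2
Solving: λ = -5, 0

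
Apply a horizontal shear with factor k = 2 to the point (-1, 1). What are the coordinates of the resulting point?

Shear matrix for horizontal shear with factor k = 2:
[[1, 2], [0, 1]]
Result: (-1, 1) → (1, 1)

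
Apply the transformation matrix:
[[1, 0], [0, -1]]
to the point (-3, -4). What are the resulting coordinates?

Matrix multiplication:
[[1, 0], [0, -1]] × [-3, -4]ᵀ
= [(1)(-3) + (0)(-4), (0)(-3) + (-1)(-4)]ᵀ
= [-3, 4]ᵀ
Result: (-3, 4)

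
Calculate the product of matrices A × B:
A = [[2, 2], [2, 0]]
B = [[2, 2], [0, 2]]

Matrix multiplication:
C[0][0] = 2×2 + 2×0 = 4
C[0][1] = 2×2 + 2×2 = 8
C[1][0] = 2×2 + 0×0 = 4
C[1][1] = 2×2 + 0×2 = 4
Result: [[4, 8], [4, 4]]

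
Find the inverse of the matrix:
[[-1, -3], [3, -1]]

For [[a,b],[c,d]], inverse = (1/det)·[[d,-b],[-c,a]]
det = (-1)(-1) - (-3)(3) = 1 - -9 = 10
Inverse = (1/10)·[[-1, 3], [-3, -1]]
= [[-1/10, 3/10], [-3/10, -1/10]]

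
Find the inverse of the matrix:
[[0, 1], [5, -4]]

For [[a,b],[c,d]], inverse = (1/det)·[[d,-b],[-c,a]]
det = (0)(-4) - (1)(5) = 0 - 5 = -5
Inverse = (1/-5)·[[-4, -1], [-5, 0]]
= [[4/5, 1/5], [1, 0]]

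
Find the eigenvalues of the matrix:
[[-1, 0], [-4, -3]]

Characteristic equation: det(A - λI) = 0
λ² - (trace)λ + (det) = 0
trace = -1 + -3 = -4, det = (-1)(-3) - (0)(-4) = 3
λ² - (-4)λ + (3) = 0
λ = (-4 ± √((-4)² - 4·(3))) / 2 = (-4 ± √4) / 2
Solving: λ = -3, -1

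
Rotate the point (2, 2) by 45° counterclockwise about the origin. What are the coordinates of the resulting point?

Rotation matrix for 45°: [[cos 45°, -sin 45°], [sin 45°, cos 45°]] ≈ [[0.707107, -0.707107], [0.707107, 0.707107]]
[[0.707107, -0.707107], [0.707107, 0.707107]] × [2, 2]ᵀ ≈ [0, 2.8284]ᵀ
Result: (0, 2.8284)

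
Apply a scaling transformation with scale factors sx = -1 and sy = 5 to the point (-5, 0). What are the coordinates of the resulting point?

Scaling matrix:
[[-1, 0], [0, 5]]
Result: (-5 × -1, 0 × 5) = (5, 0)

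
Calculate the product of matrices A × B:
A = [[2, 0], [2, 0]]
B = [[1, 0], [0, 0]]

Matrix multiplication:
C[0][0] = 2×1 + 0×0 = 2
C[0][1] = 2×0 + 0×0 = 0
C[1][0] = 2×1 + 0×0 = 2
C[1][1] = 2×0 + 0×0 = 0
Result: [[2, 0], [2, 0]]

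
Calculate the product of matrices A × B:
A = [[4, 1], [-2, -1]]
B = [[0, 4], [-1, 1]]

Matrix multiplication:
C[0][0] = 4×0 + 1×-1 = -1
C[0][1] = 4×4 + 1×1 = 17
C[1][0] = -2×0 + -1×-1 = 1
C[1][1] = -2×4 + -1×1 = -9
Result: [[-1, 17], [1, -9]]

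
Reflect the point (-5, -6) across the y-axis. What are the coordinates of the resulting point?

Reflection across y-axis: (-5, -6) → (5, -6)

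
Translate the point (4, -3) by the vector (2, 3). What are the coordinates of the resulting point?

Translation by (2, 3) (homogeneous matrix [[1, 0, 2], [0, 1, 3], [0, 0, 1]]):
x' = 4 + 2 = 6
y' = -3 + 3 = 0
Result: (6, 0)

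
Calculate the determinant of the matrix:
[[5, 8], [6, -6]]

For a 2×2 matrix [[a, b], [c, d]], det = ad - bc
det = (5)(-6) - (8)(6) = -30 - 48 = -78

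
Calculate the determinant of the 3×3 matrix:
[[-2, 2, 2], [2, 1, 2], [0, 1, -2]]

Expansion along first row:
det = -2·det([[1,2],[1,-2]]) - 2·det([[2,2],[0,-2]]) + 2·det([[2,1],[0,1]])
    = -2·(1·-2 - 2·1) - 2·(2·-2 - 2·0) + 2·(2·1 - 1·0)
    = -2·-4 - 2·-4 + 2·2
    = 8 + 8 + 4 = 20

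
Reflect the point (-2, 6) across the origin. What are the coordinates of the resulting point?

Reflection across origin: (-2, 6) → (2, -6)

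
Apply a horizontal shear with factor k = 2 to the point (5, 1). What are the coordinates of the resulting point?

Shear matrix for horizontal shear with factor k = 2:
[[1, 2], [0, 1]]
Result: (5, 1) → (7, 1)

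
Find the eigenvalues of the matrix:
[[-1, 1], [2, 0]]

Characteristic equation: det(A - λI) = 0
λ² - (trace)λ + (det) = 0
trace = -1 + 0 = -1, det = (-1)(0) - (1)(2) = -2
λ² - (-1)λ + (-2) = 0
λ = (-1 ± √((-1)² - 4·(-2))) / 2 = (-1 ± √9) / 2
Solving: λ = -2, 1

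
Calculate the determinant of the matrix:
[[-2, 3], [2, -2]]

For a 2×2 matrix [[a, b], [c, d]], det = ad - bc
det = (-2)(-2) - (3)(2) = 4 - 6 = -2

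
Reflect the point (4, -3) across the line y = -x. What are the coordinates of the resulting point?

Reflection across line y = -x: (4, -3) → (3, -4)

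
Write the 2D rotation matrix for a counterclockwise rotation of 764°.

Rotation matrix formula: [[cos θ, -sin θ], [sin θ, cos θ]]
For θ = 764°:
cos(764°) = 0.7193
sin(764°) = 0.6947
Result: [[0.7193, -0.6947], [0.6947, 0.7193]]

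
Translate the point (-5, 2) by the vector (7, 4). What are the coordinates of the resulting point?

Translation by (7, 4) (homogeneous matrix [[1, 0, 7], [0, 1, 4], [0, 0, 1]]):
x' = -5 + 7 = 2
y' = 2 + 4 = 6
Result: (2, 6)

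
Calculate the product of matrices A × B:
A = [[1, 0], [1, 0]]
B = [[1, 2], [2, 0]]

Matrix multiplication:
C[0][0] = 1×1 + 0×2 = 1
C[0][1] = 1×2 + 0×0 = 2
C[1][0] = 1×1 + 0×2 = 1
C[1][1] = 1×2 + 0×0 = 2
Result: [[1, 2], [1, 2]]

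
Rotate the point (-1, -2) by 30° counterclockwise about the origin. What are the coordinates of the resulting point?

Rotation matrix for 30°: [[cos 30°, -sin 30°], [sin 30°, cos 30°]] ≈ [[0.866025, -0.500000], [0.500000, 0.866025]]
[[0.866025, -0.500000], [0.500000, 0.866025]] × [-1, -2]ᵀ ≈ [0.1340, -2.2321]ᵀ
Result: (0.1340, -2.2321)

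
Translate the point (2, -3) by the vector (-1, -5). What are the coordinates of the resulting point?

Translation by (-1, -5) (homogeneous matrix [[1, 0, -1], [0, 1, -5], [0, 0, 1]]):
x' = 2 + -1 = 1
y' = -3 + -5 = -8
Result: (1, -8)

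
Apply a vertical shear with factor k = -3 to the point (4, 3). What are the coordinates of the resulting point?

Shear matrix for vertical shear with factor k = -3:
[[1, 0], [-3, 1]]
Result: (4, 3) → (4, -9)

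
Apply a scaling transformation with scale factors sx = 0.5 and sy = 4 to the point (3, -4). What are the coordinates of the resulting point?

Scaling matrix:
[[0.50, 0], [0, 4]]
Result: (3 × 0.5, -4 × 4) = (1.5, -16)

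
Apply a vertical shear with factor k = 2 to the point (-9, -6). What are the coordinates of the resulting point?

Shear matrix for vertical shear with factor k = 2:
[[1, 0], [2, 1]]
Result: (-9, -6) → (-9, -24)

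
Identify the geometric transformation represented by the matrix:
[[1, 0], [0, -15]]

This matrix represents: non-uniform scaling by sx = 1, sy = -15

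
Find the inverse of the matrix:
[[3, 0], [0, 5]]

For [[a,b],[c,d]], inverse = (1/det)·[[d,-b],[-c,a]]
det = (3)(5) - (0)(0) = 15 - 0 = 15
Inverse = (1/15)·[[5, 0], [0, 3]]
= [[1/3, 0], [0, 1/5]]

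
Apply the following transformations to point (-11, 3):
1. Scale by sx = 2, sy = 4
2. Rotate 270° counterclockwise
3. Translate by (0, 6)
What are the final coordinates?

Step 1: Scale → (-22, 12)
Step 2: Rotate 270° → (12, 22)
Step 3: Translate → (12, 28)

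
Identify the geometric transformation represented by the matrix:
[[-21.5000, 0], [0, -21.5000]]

This matrix represents: uniform scaling by factor -21.5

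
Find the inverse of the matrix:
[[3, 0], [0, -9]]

For [[a,b],[c,d]], inverse = (1/det)·[[d,-b],[-c,a]]
det = (3)(-9) - (0)(0) = -27 - 0 = -27
Inverse = (1/-27)·[[-9, 0], [0, 3]]
= [[1/3, 0], [0, -1/9]]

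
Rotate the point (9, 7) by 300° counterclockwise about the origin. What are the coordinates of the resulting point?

Rotation matrix for 300°: [[cos 300°, -sin 300°], [sin 300°, cos 300°]] ≈ [[0.500000, 0.866025], [-0.866025, 0.500000]]
[[0.500000, 0.866025], [-0.866025, 0.500000]] × [9, 7]ᵀ ≈ [10.5622, -4.2942]ᵀ
Result: (10.5622, -4.2942)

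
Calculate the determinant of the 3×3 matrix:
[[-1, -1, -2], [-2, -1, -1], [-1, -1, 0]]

Expansion along first row:
det = -1·det([[-1,-1],[-1,0]]) - -1·det([[-2,-1],[-1,0]]) + -2·det([[-2,-1],[-1,-1]])
    = -1·(-1·0 - -1·-1) - -1·(-2·0 - -1·-1) + -2·(-2·-1 - -1·-1)
    = -1·-1 - -1·-1 + -2·1
    = 1 + -1 + -2 = -2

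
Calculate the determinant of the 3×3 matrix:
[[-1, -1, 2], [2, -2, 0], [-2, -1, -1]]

Expansion along first row:
det = -1·det([[-2,0],[-1,-1]]) - -1·det([[2,0],[-2,-1]]) + 2·det([[2,-2],[-2,-1]])
    = -1·(-2·-1 - 0·-1) - -1·(2·-1 - 0·-2) + 2·(2·-1 - -2·-2)
    = -1·2 - -1·-2 + 2·-6
    = -2 + -2 + -12 = -16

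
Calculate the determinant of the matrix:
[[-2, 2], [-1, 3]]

For a 2×2 matrix [[a, b], [c, d]], det = ad - bc
det = (-2)(3) - (2)(-1) = -6 - -2 = -4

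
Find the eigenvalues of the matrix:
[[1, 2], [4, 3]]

Characteristic equation: det(A - λI) = 0
λ² - (trace)λ + (det) = 0
trace = 1 + 3 = 4, det = (1)(3) - (2)(4) = -5
λ² - (4)λ + (-5) = 0
λ = (4 ± √((4)² - 4·(-5))) / 2 = (4 ± √36) / 2
Solving: λ = -1, 5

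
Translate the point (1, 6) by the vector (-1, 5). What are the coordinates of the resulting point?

Translation by (-1, 5) (homogeneous matrix [[1, 0, -1], [0, 1, 5], [0, 0, 1]]):
x' = 1 + -1 = 0
y' = 6 + 5 = 11
Result: (0, 11)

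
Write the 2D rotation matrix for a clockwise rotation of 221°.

Rotation matrix formula: [[cos θ, -sin θ], [sin θ, cos θ]]
A clockwise rotation by 221° is equivalent to a counterclockwise rotation by -221°.
For θ = -221°:
cos(-221°) = -0.7547
sin(-221°) = 0.6561
Result: [[-0.7547, -0.6561], [0.6561, -0.7547]]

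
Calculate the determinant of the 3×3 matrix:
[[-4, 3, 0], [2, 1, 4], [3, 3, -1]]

Expansion along first row:
det = -4·det([[1,4],[3,-1]]) - 3·det([[2,4],[3,-1]]) + 0·det([[2,1],[3,3]])
    = -4·(1·-1 - 4·3) - 3·(2·-1 - 4·3) + 0·(2·3 - 1·3)
    = -4·-13 - 3·-14 + 0·3
    = 52 + 42 + 0 = 94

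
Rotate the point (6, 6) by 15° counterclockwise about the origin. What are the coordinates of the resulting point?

Rotation matrix for 15°: [[cos 15°, -sin 15°], [sin 15°, cos 15°]] ≈ [[0.965926, -0.258819], [0.258819, 0.965926]]
[[0.965926, -0.258819], [0.258819, 0.965926]] × [6, 6]ᵀ ≈ [4.2426, 7.3485]ᵀ
Result: (4.2426, 7.3485)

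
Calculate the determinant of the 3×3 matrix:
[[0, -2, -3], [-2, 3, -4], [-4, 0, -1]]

Expansion along first row:
det = 0·det([[3,-4],[0,-1]]) - -2·det([[-2,-4],[-4,-1]]) + -3·det([[-2,3],[-4,0]])
    = 0·(3·-1 - -4·0) - -2·(-2·-1 - -4·-4) + -3·(-2·0 - 3·-4)
    = 0·-3 - -2·-14 + -3·12
    = 0 + -28 + -36 = -64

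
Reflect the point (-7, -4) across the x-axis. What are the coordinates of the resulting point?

Reflection across x-axis: (-7, -4) → (-7, 4)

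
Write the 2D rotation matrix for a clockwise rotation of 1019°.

Rotation matrix formula: [[cos θ, -sin θ], [sin θ, cos θ]]
A clockwise rotation by 1019° is equivalent to a counterclockwise rotation by -1019°.
For θ = -1019°:
cos(-1019°) = 0.4848
sin(-1019°) = 0.8746
Result: [[0.4848, -0.8746], [0.8746, 0.4848]]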